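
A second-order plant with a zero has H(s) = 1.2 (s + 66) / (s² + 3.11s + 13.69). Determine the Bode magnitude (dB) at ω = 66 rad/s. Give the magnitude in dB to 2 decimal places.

-31.78 dB

|j66 + 66| = √(66² + 66²) = 93.34
|(j66)² + 3.11(j66) + 13.69| = |-4342.3 + j205.26| = 4347
|H(j66)| = 1.2 × 93.34 / 4347 = 0.025765
20 log₁₀(0.025765) = -31.779 dB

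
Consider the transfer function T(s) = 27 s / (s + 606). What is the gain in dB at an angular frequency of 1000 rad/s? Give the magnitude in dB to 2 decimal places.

27.27 dB

|j1000| = 1000
|j1000 + 606| = √(1000² + 606²) = 1169
|T(j1000)| = 27 × 1000 / 1169 = 23.091
20 log₁₀(23.091) = 27.269 dB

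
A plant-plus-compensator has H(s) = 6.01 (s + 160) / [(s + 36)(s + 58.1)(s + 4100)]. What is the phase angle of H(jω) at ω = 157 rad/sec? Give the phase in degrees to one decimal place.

-104.5 deg

∠(j157 + 160) = arctan(157/160) = 44.46°
∠(j157 + 36) = arctan(157/36) = 77.09°
∠(j157 + 58.1) = arctan(157/58.1) = 69.69°
∠(j157 + 4100) = arctan(157/4100) = 2.19°
∠H(j157) = 44.46° − (77.09° + 69.69° + 2.19°) = -104.51°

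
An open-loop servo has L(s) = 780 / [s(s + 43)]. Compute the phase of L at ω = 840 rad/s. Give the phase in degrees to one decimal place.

-177.1°

∠(j840 + 43) = arctan(840/43) = 87.07°
∠(j840) = 90.00°
∠L(j840) = − (87.07° + 90.00°) = -177.07°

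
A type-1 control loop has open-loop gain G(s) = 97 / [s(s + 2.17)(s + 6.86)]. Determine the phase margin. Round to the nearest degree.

8°

Gain crossover: |G(jω)| = 1 at ω ≈ 3.26 rad/s.
∠G(j3.26) = −90° − arctan(3.26/2.17) − arctan(3.26/6.86) ≈ -171.78°
PM = 180° + (-171.78°) = 8.22°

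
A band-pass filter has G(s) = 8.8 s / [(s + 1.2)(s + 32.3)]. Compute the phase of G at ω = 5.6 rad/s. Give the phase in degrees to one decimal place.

∠(j5.6) = 90.00°
∠(j5.6 + 1.2) = arctan(5.6/1.2) = 77.91°
∠(j5.6 + 32.3) = arctan(5.6/32.3) = 9.84°
∠G(j5.6) = 90.00° − (77.91° + 9.84°) = 2.26°

2.3°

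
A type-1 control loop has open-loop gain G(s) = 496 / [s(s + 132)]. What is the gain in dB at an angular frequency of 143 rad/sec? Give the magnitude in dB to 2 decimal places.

|j143 + 132| = √(143² + 132²) = 194.6
|j143| = 143
|G(j143)| = 496 / (194.6 × 143) = 0.017823
20 log₁₀(0.017823) = -34.980 dB

-34.98 dB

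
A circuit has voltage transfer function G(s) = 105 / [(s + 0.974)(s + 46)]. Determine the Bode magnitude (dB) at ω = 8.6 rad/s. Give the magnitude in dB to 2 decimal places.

|j8.6 + 0.974| = √(8.6² + 0.974²) = 8.655
|j8.6 + 46| = √(8.6² + 46²) = 46.8
|G(j8.6)| = 105 / (8.655 × 46.8) = 0.25924
20 log₁₀(0.25924) = -11.726 dB

-11.73 dB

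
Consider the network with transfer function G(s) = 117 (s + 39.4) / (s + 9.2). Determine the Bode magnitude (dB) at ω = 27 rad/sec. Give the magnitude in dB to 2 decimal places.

|j27 + 39.4| = √(27² + 39.4²) = 47.76
|j27 + 9.2| = √(27² + 9.2²) = 28.52
|G(j27)| = 117 × 47.76 / 28.52 = 195.91
20 log₁₀(195.91) = 45.841 dB

45.84 dB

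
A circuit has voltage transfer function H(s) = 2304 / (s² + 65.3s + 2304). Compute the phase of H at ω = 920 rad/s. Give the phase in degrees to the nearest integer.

-176 deg

∠[(j920)² + 65.3(j920) + 2304] = ∠[-8.441e+05 + j60076] = 175.93°
∠H(j920) = −175.93° = -175.93°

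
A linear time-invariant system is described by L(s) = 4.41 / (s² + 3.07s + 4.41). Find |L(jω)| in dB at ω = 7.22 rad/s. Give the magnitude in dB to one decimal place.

|(j7.22)² + 3.07(j7.22) + 4.41| = |-47.718 + j22.165| = 52.62
|L(j7.22)| = 4.41 / 52.62 = 0.083816
20 log₁₀(0.083816) = -21.53 dB

-21.5 dB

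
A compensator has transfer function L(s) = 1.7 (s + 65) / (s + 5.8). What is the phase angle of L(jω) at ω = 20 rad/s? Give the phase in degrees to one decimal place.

-56.7°

∠(j20 + 65) = arctan(20/65) = 17.10°
∠(j20 + 5.8) = arctan(20/5.8) = 73.83°
∠L(j20) = 17.10° − 73.83° = -56.73°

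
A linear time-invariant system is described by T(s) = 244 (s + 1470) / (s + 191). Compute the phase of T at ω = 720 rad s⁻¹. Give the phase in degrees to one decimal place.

∠(j720 + 1470) = arctan(720/1470) = 26.10°
∠(j720 + 191) = arctan(720/191) = 75.14°
∠T(j720) = 26.10° − 75.14° = -49.05°

-49.0°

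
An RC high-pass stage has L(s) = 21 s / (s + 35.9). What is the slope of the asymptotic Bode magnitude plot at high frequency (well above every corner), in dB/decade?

0 dB/decade

With 1 zero and 1 pole, the high-frequency asymptotic slope is 20 × (1 − 1) = 0 dB/decade.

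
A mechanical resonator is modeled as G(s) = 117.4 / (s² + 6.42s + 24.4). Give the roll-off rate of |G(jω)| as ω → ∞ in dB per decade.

With 0 zeros and 2 poles, the high-frequency asymptotic slope is 20 × (0 − 2) = -40 dB/decade.

-40 dB/decade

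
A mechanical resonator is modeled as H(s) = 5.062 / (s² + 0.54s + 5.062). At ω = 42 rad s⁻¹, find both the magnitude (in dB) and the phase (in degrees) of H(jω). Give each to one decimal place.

|H| = -50.8 dB, ∠H = -179.3°

|(j42)² + 0.54(j42) + 5.062| = |-1758.9 + j22.68| = 1759
|H(j42)| = 5.062 / 1759 = 0.0028776
20 log₁₀(0.0028776) = -50.82 dB
∠[(j42)² + 0.54(j42) + 5.062] = ∠[-1758.9 + j22.68] = 179.26°
∠H(j42) = −179.26° = -179.26°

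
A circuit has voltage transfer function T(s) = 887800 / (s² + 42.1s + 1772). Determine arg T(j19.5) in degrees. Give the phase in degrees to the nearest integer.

-31°

∠[(j19.5)² + 42.1(j19.5) + 1772] = ∠[1391.8 + j820.95] = 30.54°
∠T(j19.5) = −30.54° = -30.54°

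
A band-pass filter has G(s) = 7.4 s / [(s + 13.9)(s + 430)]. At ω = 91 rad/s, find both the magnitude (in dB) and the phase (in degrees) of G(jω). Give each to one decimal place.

|j91| = 91
|j91 + 13.9| = √(91² + 13.9²) = 92.06
|j91 + 430| = √(91² + 430²) = 439.5
|G(j91)| = 7.4 × 91 / (92.06 × 439.5) = 0.016643
20 log₁₀(0.016643) = -35.58 dB
∠(j91) = 90.00°
∠(j91 + 13.9) = arctan(91/13.9) = 81.32°
∠(j91 + 430) = arctan(91/430) = 11.95°
∠G(j91) = 90.00° − (81.32° + 11.95°) = -3.26°

|G| = -35.6 dB, ∠G = -3.3°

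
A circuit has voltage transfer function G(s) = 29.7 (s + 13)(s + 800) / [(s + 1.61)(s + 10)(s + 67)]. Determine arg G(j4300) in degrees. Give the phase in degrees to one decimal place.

∠(j4300 + 13) = arctan(4300/13) = 89.83°
∠(j4300 + 800) = arctan(4300/800) = 79.46°
∠(j4300 + 1.61) = arctan(4300/1.61) = 89.98°
∠(j4300 + 10) = arctan(4300/10) = 89.87°
∠(j4300 + 67) = arctan(4300/67) = 89.11°
∠G(j4300) = 89.83° + 79.46° − (89.98° + 89.87° + 89.11°) = -99.67°

-99.7°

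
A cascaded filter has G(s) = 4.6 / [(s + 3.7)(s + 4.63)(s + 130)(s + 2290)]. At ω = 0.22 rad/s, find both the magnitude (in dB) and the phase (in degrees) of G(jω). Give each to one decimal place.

|j0.22 + 3.7| = √(0.22² + 3.7²) = 3.707
|j0.22 + 4.63| = √(0.22² + 4.63²) = 4.635
|j0.22 + 130| = √(0.22² + 130²) = 130
|j0.22 + 2290| = √(0.22² + 2290²) = 2290
|G(j0.22)| = 4.6 / (3.707 × 4.635 × 130 × 2290) = 8.9937e-07
20 log₁₀(8.9937e-07) = -120.92 dB
∠(j0.22 + 3.7) = arctan(0.22/3.7) = 3.40°
∠(j0.22 + 4.63) = arctan(0.22/4.63) = 2.72°
∠(j0.22 + 130) = arctan(0.22/130) = 0.10°
∠(j0.22 + 2290) = arctan(0.22/2290) = 0.01°
∠G(j0.22) = − (3.40° + 2.72° + 0.10° + 0.01°) = -6.23°

|G| = -120.9 dB, ∠G = -6.2°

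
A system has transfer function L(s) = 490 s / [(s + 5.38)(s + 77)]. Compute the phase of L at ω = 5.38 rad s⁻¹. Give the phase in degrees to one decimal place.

∠(j5.38) = 90.00°
∠(j5.38 + 5.38) = arctan(5.38/5.38) = 45.00°
∠(j5.38 + 77) = arctan(5.38/77) = 4.00°
∠L(j5.38) = 90.00° − (45.00° + 4.00°) = 41.00°

41.0°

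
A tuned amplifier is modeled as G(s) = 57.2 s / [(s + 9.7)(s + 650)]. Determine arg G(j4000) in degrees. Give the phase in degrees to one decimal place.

∠(j4000) = 90.00°
∠(j4000 + 9.7) = arctan(4000/9.7) = 89.86°
∠(j4000 + 650) = arctan(4000/650) = 80.77°
∠G(j4000) = 90.00° − (89.86° + 80.77°) = -80.63°

-80.6°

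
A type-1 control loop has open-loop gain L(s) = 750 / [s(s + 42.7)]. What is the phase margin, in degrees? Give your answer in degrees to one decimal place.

Gain crossover: |L(jω)| = 1 at ω ≈ 16.4 rad/s.
∠L(j16.4) = −90° − arctan(16.4/42.7) ≈ -111.01°
PM = 180° + (-111.01°) = 68.99°

69.0 deg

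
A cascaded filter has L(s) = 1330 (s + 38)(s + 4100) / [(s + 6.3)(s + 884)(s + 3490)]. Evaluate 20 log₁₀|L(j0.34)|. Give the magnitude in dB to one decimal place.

|j0.34 + 38| = √(0.34² + 38²) = 38
|j0.34 + 4100| = √(0.34² + 4100²) = 4100
|j0.34 + 6.3| = √(0.34² + 6.3²) = 6.309
|j0.34 + 884| = √(0.34² + 884²) = 884
|j0.34 + 3490| = √(0.34² + 3490²) = 3490
|L(j0.34)| = 1330 × 38 × 4100 / (6.309 × 884 × 3490) = 10.646
20 log₁₀(10.646) = 20.54 dB

20.5 dB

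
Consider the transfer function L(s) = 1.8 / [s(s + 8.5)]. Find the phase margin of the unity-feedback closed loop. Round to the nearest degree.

89 deg

Gain crossover: |L(jω)| = 1 at ω ≈ 0.212 rad s⁻¹.
∠L(j0.212) = −90° − arctan(0.212/8.5) ≈ -91.43°
PM = 180° + (-91.43°) = 88.57°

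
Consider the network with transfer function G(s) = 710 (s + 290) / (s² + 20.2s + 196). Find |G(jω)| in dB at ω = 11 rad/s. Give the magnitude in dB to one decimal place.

|j11 + 290| = √(11² + 290²) = 290.2
|(j11)² + 20.2(j11) + 196| = |75 + j222.2| = 234.5
|G(j11)| = 710 × 290.2 / 234.5 = 878.61
20 log₁₀(878.61) = 58.88 dB

58.9 dB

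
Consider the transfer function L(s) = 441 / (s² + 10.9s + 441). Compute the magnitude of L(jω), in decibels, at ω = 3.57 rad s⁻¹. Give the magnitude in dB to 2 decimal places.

|(j3.57)² + 10.9(j3.57) + 441| = |428.26 + j38.913| = 430
|L(j3.57)| = 441 / 430 = 1.0255
20 log₁₀(1.0255) = 0.219 dB

0.22 dB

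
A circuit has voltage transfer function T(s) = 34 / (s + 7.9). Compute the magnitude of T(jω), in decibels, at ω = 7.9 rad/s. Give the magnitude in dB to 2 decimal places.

|j7.9 + 7.9| = √(7.9² + 7.9²) = 11.17
|T(j7.9)| = 34 / 11.17 = 3.0432
20 log₁₀(3.0432) = 9.667 dB

9.67 dB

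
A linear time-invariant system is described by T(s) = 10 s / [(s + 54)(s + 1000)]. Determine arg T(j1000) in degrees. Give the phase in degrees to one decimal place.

∠(j1000) = 90.00°
∠(j1000 + 54) = arctan(1000/54) = 86.91°
∠(j1000 + 1000) = arctan(1000/1000) = 45.00°
∠T(j1000) = 90.00° − (86.91° + 45.00°) = -41.91°

-41.9°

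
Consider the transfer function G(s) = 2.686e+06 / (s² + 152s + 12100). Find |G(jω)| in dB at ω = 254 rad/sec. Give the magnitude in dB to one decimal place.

32.3 dB

|(j254)² + 152(j254) + 12100| = |-52416 + j38608| = 6.51e+04
|G(j254)| = 2.686e+06 / 6.51e+04 = 41.26
20 log₁₀(41.26) = 32.31 dB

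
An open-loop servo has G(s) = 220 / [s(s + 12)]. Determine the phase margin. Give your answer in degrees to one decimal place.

Gain crossover: |G(jω)| = 1 at ω ≈ 12.6 rad/s.
∠G(j12.6) = −90° − arctan(12.6/12) ≈ -136.46°
PM = 180° + (-136.46°) = 43.54°

43.5°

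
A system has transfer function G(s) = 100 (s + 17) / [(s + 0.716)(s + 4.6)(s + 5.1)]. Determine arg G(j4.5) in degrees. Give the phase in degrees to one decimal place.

-151.9°

∠(j4.5 + 17) = arctan(4.5/17) = 14.83°
∠(j4.5 + 0.716) = arctan(4.5/0.716) = 80.96°
∠(j4.5 + 4.6) = arctan(4.5/4.6) = 44.37°
∠(j4.5 + 5.1) = arctan(4.5/5.1) = 41.42°
∠G(j4.5) = 14.83° − (80.96° + 44.37° + 41.42°) = -151.93°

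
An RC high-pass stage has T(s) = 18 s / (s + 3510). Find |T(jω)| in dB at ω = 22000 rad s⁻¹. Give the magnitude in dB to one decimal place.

25.0 dB

|j22000| = 2.2e+04
|j22000 + 3510| = √(22000² + 3510²) = 2.228e+04
|T(j22000)| = 18 × 2.2e+04 / 2.228e+04 = 17.775
20 log₁₀(17.775) = 25.00 dB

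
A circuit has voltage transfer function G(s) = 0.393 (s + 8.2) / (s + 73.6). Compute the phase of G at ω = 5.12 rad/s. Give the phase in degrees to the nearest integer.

∠(j5.12 + 8.2) = arctan(5.12/8.2) = 31.98°
∠(j5.12 + 73.6) = arctan(5.12/73.6) = 3.98°
∠G(j5.12) = 31.98° − 3.98° = 28.00°

28°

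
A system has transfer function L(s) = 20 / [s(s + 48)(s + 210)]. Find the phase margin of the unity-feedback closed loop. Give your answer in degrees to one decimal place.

90.0°

Gain crossover: |L(jω)| = 1 at ω ≈ 0.00198 rad/s.
∠L(j0.00198) = −90° − arctan(0.00198/48) − arctan(0.00198/210) ≈ -90.00°
PM = 180° + (-90.00°) = 90.00°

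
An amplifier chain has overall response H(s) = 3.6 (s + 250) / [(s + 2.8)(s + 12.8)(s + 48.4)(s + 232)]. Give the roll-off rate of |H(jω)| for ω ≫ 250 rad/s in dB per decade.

With 1 zero and 4 poles, the high-frequency asymptotic slope is 20 × (1 − 4) = -60 dB/decade.

-60 dB/decade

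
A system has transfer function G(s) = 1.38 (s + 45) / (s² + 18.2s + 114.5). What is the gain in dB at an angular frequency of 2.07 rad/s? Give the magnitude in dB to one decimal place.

|j2.07 + 45| = √(2.07² + 45²) = 45.05
|(j2.07)² + 18.2(j2.07) + 114.5| = |110.22 + j37.674| = 116.5
|G(j2.07)| = 1.38 × 45.05 / 116.5 = 0.53372
20 log₁₀(0.53372) = -5.45 dB

-5.5 dB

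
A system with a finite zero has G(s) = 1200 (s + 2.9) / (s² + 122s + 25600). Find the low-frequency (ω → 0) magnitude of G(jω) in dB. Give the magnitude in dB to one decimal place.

G(0) = 1200 × 2.9 / 25600 = 0.13594
20 log₁₀(0.13594) = -17.33 dB

-17.3 dB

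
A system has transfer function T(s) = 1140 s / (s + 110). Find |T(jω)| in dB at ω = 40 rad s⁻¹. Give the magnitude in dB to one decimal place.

|j40| = 40
|j40 + 110| = √(40² + 110²) = 117
|T(j40)| = 1140 × 40 / 117 = 389.59
20 log₁₀(389.59) = 51.81 dB

51.8 dB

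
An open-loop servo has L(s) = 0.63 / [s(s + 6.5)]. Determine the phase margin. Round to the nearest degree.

89°

Gain crossover: |L(jω)| = 1 at ω ≈ 0.0969 rad/s.
∠L(j0.0969) = −90° − arctan(0.0969/6.5) ≈ -90.85°
PM = 180° + (-90.85°) = 89.15°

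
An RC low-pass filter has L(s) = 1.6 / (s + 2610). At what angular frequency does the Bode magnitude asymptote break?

2610 rad s⁻¹

The single real pole at s = −2610 gives a corner at ω = 2610 rad s⁻¹.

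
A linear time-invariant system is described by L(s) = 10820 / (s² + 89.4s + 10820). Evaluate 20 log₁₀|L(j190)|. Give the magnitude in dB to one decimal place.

-9.0 dB

|(j190)² + 89.4(j190) + 10820| = |-25280 + j16986| = 3.046e+04
|L(j190)| = 10820 / 3.046e+04 = 0.35526
20 log₁₀(0.35526) = -8.99 dB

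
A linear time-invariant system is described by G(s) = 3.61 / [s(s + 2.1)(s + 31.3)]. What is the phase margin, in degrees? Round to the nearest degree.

Gain crossover: |G(jω)| = 1 at ω ≈ 0.0549 rad/sec.
∠G(j0.0549) = −90° − arctan(0.0549/2.1) − arctan(0.0549/31.3) ≈ -91.60°
PM = 180° + (-91.60°) = 88.40°

88°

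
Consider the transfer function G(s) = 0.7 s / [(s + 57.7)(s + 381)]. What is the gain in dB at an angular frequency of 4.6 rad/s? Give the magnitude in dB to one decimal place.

|j4.6| = 4.6
|j4.6 + 57.7| = √(4.6² + 57.7²) = 57.88
|j4.6 + 381| = √(4.6² + 381²) = 381
|G(j4.6)| = 0.7 × 4.6 / (57.88 × 381) = 0.000146
20 log₁₀(0.000146) = -76.71 dB

-76.7 dB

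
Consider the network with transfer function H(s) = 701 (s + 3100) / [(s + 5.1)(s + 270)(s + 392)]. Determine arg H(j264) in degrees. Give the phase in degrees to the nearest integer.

-162°

∠(j264 + 3100) = arctan(264/3100) = 4.87°
∠(j264 + 5.1) = arctan(264/5.1) = 88.89°
∠(j264 + 270) = arctan(264/270) = 44.36°
∠(j264 + 392) = arctan(264/392) = 33.96°
∠H(j264) = 4.87° − (88.89° + 44.36° + 33.96°) = -162.34°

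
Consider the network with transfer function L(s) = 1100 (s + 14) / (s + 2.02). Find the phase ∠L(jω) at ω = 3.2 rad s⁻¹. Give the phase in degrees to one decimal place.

∠(j3.2 + 14) = arctan(3.2/14) = 12.88°
∠(j3.2 + 2.02) = arctan(3.2/2.02) = 57.74°
∠L(j3.2) = 12.88° − 57.74° = -44.86°

-44.9°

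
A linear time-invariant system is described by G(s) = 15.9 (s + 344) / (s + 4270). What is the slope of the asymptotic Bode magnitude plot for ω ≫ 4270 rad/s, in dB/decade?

With 1 zero and 1 pole, the high-frequency asymptotic slope is 20 × (1 − 1) = 0 dB/decade.

0 dB/decade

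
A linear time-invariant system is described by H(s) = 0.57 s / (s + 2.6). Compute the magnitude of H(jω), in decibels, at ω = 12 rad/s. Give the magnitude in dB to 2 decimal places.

|j12| = 12
|j12 + 2.6| = √(12² + 2.6²) = 12.28
|H(j12)| = 0.57 × 12 / 12.28 = 0.55707
20 log₁₀(0.55707) = -5.082 dB

-5.08 dB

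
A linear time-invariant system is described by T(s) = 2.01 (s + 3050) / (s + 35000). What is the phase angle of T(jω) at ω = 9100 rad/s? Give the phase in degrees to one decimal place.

∠(j9100 + 3050) = arctan(9100/3050) = 71.47°
∠(j9100 + 35000) = arctan(9100/35000) = 14.57°
∠T(j9100) = 71.47° − 14.57° = 56.90°

56.9°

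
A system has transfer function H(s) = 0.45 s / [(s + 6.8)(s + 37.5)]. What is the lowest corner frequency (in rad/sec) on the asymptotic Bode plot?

Break frequencies occur at each pole and zero magnitude: 6.8 rad/sec, 37.5 rad/sec.
The lowest is 6.8 rad/sec.

6.8 rad/sec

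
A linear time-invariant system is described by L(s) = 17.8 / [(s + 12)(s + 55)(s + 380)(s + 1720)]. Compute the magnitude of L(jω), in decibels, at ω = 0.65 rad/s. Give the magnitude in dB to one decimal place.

-147.7 dB

|j0.65 + 12| = √(0.65² + 12²) = 12.02
|j0.65 + 55| = √(0.65² + 55²) = 55
|j0.65 + 380| = √(0.65² + 380²) = 380
|j0.65 + 1720| = √(0.65² + 1720²) = 1720
|L(j0.65)| = 17.8 / (12.02 × 55 × 380 × 1720) = 4.12e-08
20 log₁₀(4.12e-08) = -147.70 dB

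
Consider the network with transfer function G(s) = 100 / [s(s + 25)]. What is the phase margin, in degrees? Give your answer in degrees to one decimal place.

Gain crossover: |G(jω)| = 1 at ω ≈ 3.95 rad s⁻¹.
∠G(j3.95) = −90° − arctan(3.95/25) ≈ -98.98°
PM = 180° + (-98.98°) = 81.02°

81.0 deg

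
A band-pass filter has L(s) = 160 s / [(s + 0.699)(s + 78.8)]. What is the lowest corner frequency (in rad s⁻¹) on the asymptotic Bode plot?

0.699 rad s⁻¹

Break frequencies occur at each pole and zero magnitude: 0.699 rad s⁻¹, 78.8 rad s⁻¹.
The lowest is 0.699 rad s⁻¹.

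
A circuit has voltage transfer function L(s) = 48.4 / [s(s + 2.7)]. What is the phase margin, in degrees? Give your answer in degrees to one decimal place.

Gain crossover: |L(jω)| = 1 at ω ≈ 6.7 rad/s.
∠L(j6.7) = −90° − arctan(6.7/2.7) ≈ -158.05°
PM = 180° + (-158.05°) = 21.95°

21.9°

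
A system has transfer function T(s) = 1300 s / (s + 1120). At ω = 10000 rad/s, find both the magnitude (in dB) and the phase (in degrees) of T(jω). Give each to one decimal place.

|j10000| = 1e+04
|j10000 + 1120| = √(10000² + 1120²) = 1.006e+04
|T(j10000)| = 1300 × 1e+04 / 1.006e+04 = 1291.9
20 log₁₀(1291.9) = 62.22 dB
∠(j10000) = 90.00°
∠(j10000 + 1120) = arctan(10000/1120) = 83.61°
∠T(j10000) = 90.00° − 83.61° = 6.39°

|T| = 62.2 dB, ∠T = 6.4°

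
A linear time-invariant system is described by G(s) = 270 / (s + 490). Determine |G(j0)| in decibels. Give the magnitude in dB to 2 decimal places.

-5.18 dB

G(0) = 270 / 490 = 0.55102
20 log₁₀(0.55102) = -5.177 dB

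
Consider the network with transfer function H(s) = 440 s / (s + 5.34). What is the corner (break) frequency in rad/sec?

The single real pole at s = −5.34 gives a corner at ω = 5.34 rad/sec.

5.34 rad/sec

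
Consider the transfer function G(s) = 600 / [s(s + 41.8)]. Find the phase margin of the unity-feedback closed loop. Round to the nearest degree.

Gain crossover: |G(jω)| = 1 at ω ≈ 13.6 rad/s.
∠G(j13.6) = −90° − arctan(13.6/41.8) ≈ -108.08°
PM = 180° + (-108.08°) = 71.92°

72°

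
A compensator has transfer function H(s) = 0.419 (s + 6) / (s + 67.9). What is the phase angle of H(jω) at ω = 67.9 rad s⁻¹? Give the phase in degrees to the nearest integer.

40°

∠(j67.9 + 6) = arctan(67.9/6) = 84.95°
∠(j67.9 + 67.9) = arctan(67.9/67.9) = 45.00°
∠H(j67.9) = 84.95° − 45.00° = 39.95°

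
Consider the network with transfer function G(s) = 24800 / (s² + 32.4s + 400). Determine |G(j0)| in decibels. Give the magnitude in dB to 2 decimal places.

G(0) = 24800 / 400 = 62
20 log₁₀(62) = 35.848 dB

35.85 dB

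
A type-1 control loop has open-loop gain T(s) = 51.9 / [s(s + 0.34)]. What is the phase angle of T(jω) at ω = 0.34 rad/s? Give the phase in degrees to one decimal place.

-135.0°

∠(j0.34 + 0.34) = arctan(0.34/0.34) = 45.00°
∠(j0.34) = 90.00°
∠T(j0.34) = − (45.00° + 90.00°) = -135.00°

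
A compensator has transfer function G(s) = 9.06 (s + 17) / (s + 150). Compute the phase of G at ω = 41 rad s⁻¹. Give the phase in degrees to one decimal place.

∠(j41 + 17) = arctan(41/17) = 67.48°
∠(j41 + 150) = arctan(41/150) = 15.29°
∠G(j41) = 67.48° − 15.29° = 52.19°

52.2°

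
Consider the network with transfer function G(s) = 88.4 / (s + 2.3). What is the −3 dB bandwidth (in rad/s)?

2.3 rad/s

For a single-pole low-pass, the −3 dB point is at the pole: ω = 2.3 rad/s.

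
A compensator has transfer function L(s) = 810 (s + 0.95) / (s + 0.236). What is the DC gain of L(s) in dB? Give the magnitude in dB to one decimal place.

L(0) = 810 × 0.95 / 0.236 = 3260.6
20 log₁₀(3260.6) = 70.27 dB

70.3 dB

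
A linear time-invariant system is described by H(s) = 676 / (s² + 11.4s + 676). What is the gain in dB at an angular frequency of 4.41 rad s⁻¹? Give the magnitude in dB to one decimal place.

0.2 dB

|(j4.41)² + 11.4(j4.41) + 676| = |656.55 + j50.274| = 658.5
|H(j4.41)| = 676 / 658.5 = 1.0266
20 log₁₀(1.0266) = 0.23 dB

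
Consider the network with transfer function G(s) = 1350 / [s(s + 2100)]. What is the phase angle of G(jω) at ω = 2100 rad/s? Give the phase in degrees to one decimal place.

∠(j2100 + 2100) = arctan(2100/2100) = 45.00°
∠(j2100) = 90.00°
∠G(j2100) = − (45.00° + 90.00°) = -135.00°

-135.0°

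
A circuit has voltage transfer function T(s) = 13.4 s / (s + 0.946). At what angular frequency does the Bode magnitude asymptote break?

The single real pole at s = −0.946 gives a corner at ω = 0.946 rad/s.

0.946 rad/s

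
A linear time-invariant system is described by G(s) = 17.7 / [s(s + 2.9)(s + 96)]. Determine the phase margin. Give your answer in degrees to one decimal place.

Gain crossover: |G(jω)| = 1 at ω ≈ 0.0636 rad s⁻¹.
∠G(j0.0636) = −90° − arctan(0.0636/2.9) − arctan(0.0636/96) ≈ -91.29°
PM = 180° + (-91.29°) = 88.71°

88.7°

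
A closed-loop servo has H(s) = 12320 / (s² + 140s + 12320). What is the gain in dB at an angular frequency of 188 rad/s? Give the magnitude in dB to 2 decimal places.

|(j188)² + 140(j188) + 12320| = |-23024 + j26320| = 3.497e+04
|H(j188)| = 12320 / 3.497e+04 = 0.35231
20 log₁₀(0.35231) = -9.062 dB

-9.06 dB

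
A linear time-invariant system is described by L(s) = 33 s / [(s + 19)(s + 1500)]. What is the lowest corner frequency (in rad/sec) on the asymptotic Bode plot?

Break frequencies occur at each pole and zero magnitude: 19 rad/sec, 1500 rad/sec.
The lowest is 19 rad/sec.

19 rad/sec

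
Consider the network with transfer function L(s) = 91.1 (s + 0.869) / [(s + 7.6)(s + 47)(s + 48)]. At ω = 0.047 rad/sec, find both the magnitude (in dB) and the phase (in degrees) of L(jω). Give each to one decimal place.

|j0.047 + 0.869| = √(0.047² + 0.869²) = 0.8703
|j0.047 + 7.6| = √(0.047² + 7.6²) = 7.6
|j0.047 + 47| = √(0.047² + 47²) = 47
|j0.047 + 48| = √(0.047² + 48²) = 48
|L(j0.047)| = 91.1 × 0.8703 / (7.6 × 47 × 48) = 0.0046239
20 log₁₀(0.0046239) = -46.70 dB
∠(j0.047 + 0.869) = arctan(0.047/0.869) = 3.10°
∠(j0.047 + 7.6) = arctan(0.047/7.6) = 0.35°
∠(j0.047 + 47) = arctan(0.047/47) = 0.06°
∠(j0.047 + 48) = arctan(0.047/48) = 0.06°
∠L(j0.047) = 3.10° − (0.35° + 0.06° + 0.06°) = 2.63°

|L| = -46.7 dB, ∠L = 2.6°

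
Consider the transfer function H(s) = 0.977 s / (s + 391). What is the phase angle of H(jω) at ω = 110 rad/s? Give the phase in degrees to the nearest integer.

74°

∠(j110) = 90.00°
∠(j110 + 391) = arctan(110/391) = 15.71°
∠H(j110) = 90.00° − 15.71° = 74.29°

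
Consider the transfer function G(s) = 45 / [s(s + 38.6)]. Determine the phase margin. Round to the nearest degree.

Gain crossover: |G(jω)| = 1 at ω ≈ 1.17 rad/s.
∠G(j1.17) = −90° − arctan(1.17/38.6) ≈ -91.73°
PM = 180° + (-91.73°) = 88.27°

88°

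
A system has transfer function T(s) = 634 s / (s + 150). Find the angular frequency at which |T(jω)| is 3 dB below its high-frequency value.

For a single-pole high-pass, the −3 dB point is at the pole: ω = 150 rad s⁻¹.

150 rad s⁻¹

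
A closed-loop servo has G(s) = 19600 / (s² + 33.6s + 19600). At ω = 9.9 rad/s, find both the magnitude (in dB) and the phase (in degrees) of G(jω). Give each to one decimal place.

|G| = 0.0 dB, ∠G = -1.0°

|(j9.9)² + 33.6(j9.9) + 19600| = |19502 + j332.64| = 1.95e+04
|G(j9.9)| = 19600 / 1.95e+04 = 1.0049
20 log₁₀(1.0049) = 0.04 dB
∠[(j9.9)² + 33.6(j9.9) + 19600] = ∠[19502 + j332.64] = 0.98°
∠G(j9.9) = −0.98° = -0.98°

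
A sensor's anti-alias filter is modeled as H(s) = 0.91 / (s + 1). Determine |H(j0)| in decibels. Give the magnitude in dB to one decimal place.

-0.8 dB

H(0) = 0.91 / 1 = 0.91
20 log₁₀(0.91) = -0.82 dB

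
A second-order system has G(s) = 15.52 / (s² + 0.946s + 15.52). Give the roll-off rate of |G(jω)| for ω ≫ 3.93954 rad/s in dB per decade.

With 0 zeros and 2 poles, the high-frequency asymptotic slope is 20 × (0 − 2) = -40 dB/decade.

-40 dB/decade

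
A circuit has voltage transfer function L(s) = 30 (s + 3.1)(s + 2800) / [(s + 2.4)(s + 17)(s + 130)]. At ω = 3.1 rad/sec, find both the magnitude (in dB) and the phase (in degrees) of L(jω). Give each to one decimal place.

|L| = 32.4 dB, ∠L = -18.9°

|j3.1 + 3.1| = √(3.1² + 3.1²) = 4.384
|j3.1 + 2800| = √(3.1² + 2800²) = 2800
|j3.1 + 2.4| = √(3.1² + 2.4²) = 3.92
|j3.1 + 17| = √(3.1² + 17²) = 17.28
|j3.1 + 130| = √(3.1² + 130²) = 130
|L(j3.1)| = 30 × 4.384 × 2800 / (3.92 × 17.28 × 130) = 41.802
20 log₁₀(41.802) = 32.42 dB
∠(j3.1 + 3.1) = arctan(3.1/3.1) = 45.00°
∠(j3.1 + 2800) = arctan(3.1/2800) = 0.06°
∠(j3.1 + 2.4) = arctan(3.1/2.4) = 52.25°
∠(j3.1 + 17) = arctan(3.1/17) = 10.33°
∠(j3.1 + 130) = arctan(3.1/130) = 1.37°
∠L(j3.1) = 45.00° + 0.06° − (52.25° + 10.33° + 1.37°) = -18.89°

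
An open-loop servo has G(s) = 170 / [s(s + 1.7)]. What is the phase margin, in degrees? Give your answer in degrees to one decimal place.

7.5°

Gain crossover: |G(jω)| = 1 at ω ≈ 13 rad/s.
∠G(j13) = −90° − arctan(13/1.7) ≈ -172.54°
PM = 180° + (-172.54°) = 7.46°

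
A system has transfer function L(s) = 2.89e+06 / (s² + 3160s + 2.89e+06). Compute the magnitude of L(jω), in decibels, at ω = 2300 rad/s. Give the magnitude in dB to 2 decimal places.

|(j2300)² + 3160(j2300) + 2.89e+06| = |-2.4e+06 + j7.268e+06| = 7.654e+06
|L(j2300)| = 2.89e+06 / 7.654e+06 = 0.37758
20 log₁₀(0.37758) = -8.460 dB

-8.46 dB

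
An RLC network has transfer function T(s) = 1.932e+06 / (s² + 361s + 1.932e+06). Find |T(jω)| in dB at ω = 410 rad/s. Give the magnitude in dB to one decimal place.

|(j410)² + 361(j410) + 1.932e+06| = |1.7639e+06 + j1.4801e+05| = 1.77e+06
|T(j410)| = 1.932e+06 / 1.77e+06 = 1.0915
20 log₁₀(1.0915) = 0.76 dB

0.8 dB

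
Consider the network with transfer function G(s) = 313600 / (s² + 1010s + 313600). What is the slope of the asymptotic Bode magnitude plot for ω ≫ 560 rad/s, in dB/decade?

-40 dB/decade

With 0 zeros and 2 poles, the high-frequency asymptotic slope is 20 × (0 − 2) = -40 dB/decade.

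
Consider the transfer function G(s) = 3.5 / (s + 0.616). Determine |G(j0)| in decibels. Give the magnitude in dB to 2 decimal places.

G(0) = 3.5 / 0.616 = 5.6818
20 log₁₀(5.6818) = 15.090 dB

15.09 dB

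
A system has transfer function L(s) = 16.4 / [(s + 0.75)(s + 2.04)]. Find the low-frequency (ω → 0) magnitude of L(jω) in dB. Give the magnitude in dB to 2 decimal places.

20.60 dB

L(0) = 16.4 / (0.75 × 2.04) = 10.719
20 log₁₀(10.719) = 20.603 dB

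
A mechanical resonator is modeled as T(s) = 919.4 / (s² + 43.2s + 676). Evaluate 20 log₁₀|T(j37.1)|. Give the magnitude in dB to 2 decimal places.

-5.59 dB

|(j37.1)² + 43.2(j37.1) + 676| = |-700.41 + j1602.7| = 1749
|T(j37.1)| = 919.4 / 1749 = 0.52565
20 log₁₀(0.52565) = -5.586 dB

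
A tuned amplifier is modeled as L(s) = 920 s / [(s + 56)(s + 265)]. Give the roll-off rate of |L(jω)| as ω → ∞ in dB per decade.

With 1 zero and 2 poles, the high-frequency asymptotic slope is 20 × (1 − 2) = -20 dB/decade.

-20 dB/decade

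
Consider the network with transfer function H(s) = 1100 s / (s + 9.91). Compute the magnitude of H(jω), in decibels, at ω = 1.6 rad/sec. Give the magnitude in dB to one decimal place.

44.9 dB

|j1.6| = 1.6
|j1.6 + 9.91| = √(1.6² + 9.91²) = 10.04
|H(j1.6)| = 1100 × 1.6 / 10.04 = 175.33
20 log₁₀(175.33) = 44.88 dB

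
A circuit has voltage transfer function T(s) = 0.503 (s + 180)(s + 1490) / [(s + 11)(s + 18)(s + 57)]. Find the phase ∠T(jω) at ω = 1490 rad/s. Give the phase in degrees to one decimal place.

-138.6°

∠(j1490 + 180) = arctan(1490/180) = 83.11°
∠(j1490 + 1490) = arctan(1490/1490) = 45.00°
∠(j1490 + 11) = arctan(1490/11) = 89.58°
∠(j1490 + 18) = arctan(1490/18) = 89.31°
∠(j1490 + 57) = arctan(1490/57) = 87.81°
∠T(j1490) = 83.11° + 45.00° − (89.58° + 89.31° + 87.81°) = -138.58°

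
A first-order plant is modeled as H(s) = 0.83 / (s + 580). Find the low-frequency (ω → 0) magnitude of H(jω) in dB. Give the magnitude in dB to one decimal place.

-56.9 dB

H(0) = 0.83 / 580 = 0.001431
20 log₁₀(0.001431) = -56.89 dB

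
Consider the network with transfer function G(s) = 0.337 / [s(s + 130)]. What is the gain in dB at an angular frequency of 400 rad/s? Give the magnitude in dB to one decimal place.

|j400 + 130| = √(400² + 130²) = 420.6
|j400| = 400
|G(j400)| = 0.337 / (420.6 × 400) = 2.0031e-06
20 log₁₀(2.0031e-06) = -113.97 dB

-114.0 dB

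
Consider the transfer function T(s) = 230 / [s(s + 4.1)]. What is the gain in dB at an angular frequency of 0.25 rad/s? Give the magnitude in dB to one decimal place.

|j0.25 + 4.1| = √(0.25² + 4.1²) = 4.108
|j0.25| = 0.25
|T(j0.25)| = 230 / (4.108 × 0.25) = 223.97
20 log₁₀(223.97) = 47.00 dB

47.0 dB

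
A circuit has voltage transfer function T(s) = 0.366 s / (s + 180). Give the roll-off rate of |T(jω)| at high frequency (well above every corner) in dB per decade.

0 dB/decade

With 1 zero and 1 pole, the high-frequency asymptotic slope is 20 × (1 − 1) = 0 dB/decade.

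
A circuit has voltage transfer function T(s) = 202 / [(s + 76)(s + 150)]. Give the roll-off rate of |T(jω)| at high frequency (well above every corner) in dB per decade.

With 0 zeros and 2 poles, the high-frequency asymptotic slope is 20 × (0 − 2) = -40 dB/decade.

-40 dB/decade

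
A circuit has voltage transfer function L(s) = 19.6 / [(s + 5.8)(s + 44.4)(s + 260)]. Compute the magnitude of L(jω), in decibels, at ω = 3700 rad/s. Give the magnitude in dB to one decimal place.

-188.3 dB

|j3700 + 5.8| = √(3700² + 5.8²) = 3700
|j3700 + 44.4| = √(3700² + 44.4²) = 3700
|j3700 + 260| = √(3700² + 260²) = 3709
|L(j3700)| = 19.6 / (3700 × 3700 × 3709) = 3.8597e-10
20 log₁₀(3.8597e-10) = -188.27 dB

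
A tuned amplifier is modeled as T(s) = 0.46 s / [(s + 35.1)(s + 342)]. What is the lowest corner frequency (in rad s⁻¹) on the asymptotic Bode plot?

35.1 rad s⁻¹

Break frequencies occur at each pole and zero magnitude: 35.1 rad s⁻¹, 342 rad s⁻¹.
The lowest is 35.1 rad s⁻¹.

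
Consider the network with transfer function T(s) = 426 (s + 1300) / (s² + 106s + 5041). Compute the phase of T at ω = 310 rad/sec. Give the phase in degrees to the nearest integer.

∠(j310 + 1300) = arctan(310/1300) = 13.41°
∠[(j310)² + 106(j310) + 5041] = ∠[-91059 + j32860] = 160.16°
∠T(j310) = 13.41° − 160.16° = -146.74°

-147°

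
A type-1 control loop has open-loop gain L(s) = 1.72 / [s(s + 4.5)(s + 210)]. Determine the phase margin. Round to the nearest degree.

Gain crossover: |L(jω)| = 1 at ω ≈ 0.00182 rad/s.
∠L(j0.00182) = −90° − arctan(0.00182/4.5) − arctan(0.00182/210) ≈ -90.02°
PM = 180° + (-90.02°) = 89.98°

90°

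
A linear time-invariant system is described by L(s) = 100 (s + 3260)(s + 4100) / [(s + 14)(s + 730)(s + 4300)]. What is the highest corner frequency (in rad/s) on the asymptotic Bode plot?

4300 rad/s

Break frequencies occur at each pole and zero magnitude: 14 rad/s, 730 rad/s, 3260 rad/s, 4100 rad/s, 4300 rad/s.
The highest is 4300 rad/s.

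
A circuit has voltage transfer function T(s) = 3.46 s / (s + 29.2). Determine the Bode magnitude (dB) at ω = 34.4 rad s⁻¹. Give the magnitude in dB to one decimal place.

|j34.4| = 34.4
|j34.4 + 29.2| = √(34.4² + 29.2²) = 45.12
|T(j34.4)| = 3.46 × 34.4 / 45.12 = 2.6378
20 log₁₀(2.6378) = 8.42 dB

8.4 dB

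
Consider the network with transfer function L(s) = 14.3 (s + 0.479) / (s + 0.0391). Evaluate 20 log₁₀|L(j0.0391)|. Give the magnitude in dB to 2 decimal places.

|j0.0391 + 0.479| = √(0.0391² + 0.479²) = 0.4806
|j0.0391 + 0.0391| = √(0.0391² + 0.0391²) = 0.0553
|L(j0.0391)| = 14.3 × 0.4806 / 0.0553 = 124.29
20 log₁₀(124.29) = 41.888 dB

41.89 dB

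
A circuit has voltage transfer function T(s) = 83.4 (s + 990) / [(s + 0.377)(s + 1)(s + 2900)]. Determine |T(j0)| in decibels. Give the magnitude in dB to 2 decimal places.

T(0) = 83.4 × 990 / (0.377 × 1 × 2900) = 75.52
20 log₁₀(75.52) = 37.561 dB

37.56 dB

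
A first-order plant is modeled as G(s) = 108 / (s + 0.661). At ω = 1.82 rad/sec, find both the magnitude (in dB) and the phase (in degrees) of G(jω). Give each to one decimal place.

|j1.82 + 0.661| = √(1.82² + 0.661²) = 1.936
|G(j1.82)| = 108 / 1.936 = 55.776
20 log₁₀(55.776) = 34.93 dB
∠(j1.82 + 0.661) = arctan(1.82/0.661) = 70.04°
∠G(j1.82) = −70.04° = -70.04°

|G| = 34.9 dB, ∠G = -70.0°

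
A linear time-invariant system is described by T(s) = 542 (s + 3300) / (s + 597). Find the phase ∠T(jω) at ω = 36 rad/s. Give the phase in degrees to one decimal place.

-2.8 deg

∠(j36 + 3300) = arctan(36/3300) = 0.63°
∠(j36 + 597) = arctan(36/597) = 3.45°
∠T(j36) = 0.63° − 3.45° = -2.83°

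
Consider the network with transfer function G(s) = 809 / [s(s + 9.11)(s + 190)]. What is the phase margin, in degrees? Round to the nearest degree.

87°

Gain crossover: |G(jω)| = 1 at ω ≈ 0.467 rad s⁻¹.
∠G(j0.467) = −90° − arctan(0.467/9.11) − arctan(0.467/190) ≈ -93.07°
PM = 180° + (-93.07°) = 86.93°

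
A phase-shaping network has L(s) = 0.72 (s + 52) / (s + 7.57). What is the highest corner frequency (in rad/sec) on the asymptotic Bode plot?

Break frequencies occur at each pole and zero magnitude: 7.57 rad/sec, 52 rad/sec.
The highest is 52 rad/sec.

52 rad/sec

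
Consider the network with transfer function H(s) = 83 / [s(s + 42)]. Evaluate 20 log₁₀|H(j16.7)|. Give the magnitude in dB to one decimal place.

|j16.7 + 42| = √(16.7² + 42²) = 45.2
|j16.7| = 16.7
|H(j16.7)| = 83 / (45.2 × 16.7) = 0.10996
20 log₁₀(0.10996) = -19.18 dB

-19.2 dB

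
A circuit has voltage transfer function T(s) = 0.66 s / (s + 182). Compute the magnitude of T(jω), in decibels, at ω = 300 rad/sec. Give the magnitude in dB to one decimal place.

-5.0 dB

|j300| = 300
|j300 + 182| = √(300² + 182²) = 350.9
|T(j300)| = 0.66 × 300 / 350.9 = 0.56428
20 log₁₀(0.56428) = -4.97 dB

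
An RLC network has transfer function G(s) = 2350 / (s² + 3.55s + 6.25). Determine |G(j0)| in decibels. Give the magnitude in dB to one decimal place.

G(0) = 2350 / 6.25 = 376
20 log₁₀(376) = 51.50 dB

51.5 dB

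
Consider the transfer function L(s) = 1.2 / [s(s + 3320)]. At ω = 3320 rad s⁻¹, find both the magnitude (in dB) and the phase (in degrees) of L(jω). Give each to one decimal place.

|j3320 + 3320| = √(3320² + 3320²) = 4695
|j3320| = 3320
|L(j3320)| = 1.2 / (4695 × 3320) = 7.6982e-08
20 log₁₀(7.6982e-08) = -142.27 dB
∠(j3320 + 3320) = arctan(3320/3320) = 45.00°
∠(j3320) = 90.00°
∠L(j3320) = − (45.00° + 90.00°) = -135.00°

|L| = -142.3 dB, ∠L = -135.0°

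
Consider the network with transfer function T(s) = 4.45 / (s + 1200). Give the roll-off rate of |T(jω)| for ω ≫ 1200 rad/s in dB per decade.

-20 dB/decade

With 0 zeros and 1 pole, the high-frequency asymptotic slope is 20 × (0 − 1) = -20 dB/decade.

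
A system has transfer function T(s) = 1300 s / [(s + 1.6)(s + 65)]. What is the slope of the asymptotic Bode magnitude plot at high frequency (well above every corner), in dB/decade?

-20 dB/decade

With 1 zero and 2 poles, the high-frequency asymptotic slope is 20 × (1 − 2) = -20 dB/decade.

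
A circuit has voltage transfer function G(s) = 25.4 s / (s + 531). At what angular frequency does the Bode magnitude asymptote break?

The single real pole at s = −531 gives a corner at ω = 531 rad s⁻¹.

531 rad s⁻¹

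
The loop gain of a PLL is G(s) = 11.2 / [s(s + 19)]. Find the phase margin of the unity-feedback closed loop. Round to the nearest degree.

88°

Gain crossover: |G(jω)| = 1 at ω ≈ 0.589 rad/s.
∠G(j0.589) = −90° − arctan(0.589/19) ≈ -91.78°
PM = 180° + (-91.78°) = 88.22°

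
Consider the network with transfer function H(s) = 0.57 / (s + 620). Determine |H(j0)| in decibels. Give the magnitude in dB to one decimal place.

H(0) = 0.57 / 620 = 0.00091935
20 log₁₀(0.00091935) = -60.73 dB

-60.7 dB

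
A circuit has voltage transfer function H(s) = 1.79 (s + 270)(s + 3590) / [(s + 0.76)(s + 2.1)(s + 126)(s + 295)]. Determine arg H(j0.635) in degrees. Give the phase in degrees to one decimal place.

-57.0°

∠(j0.635 + 270) = arctan(0.635/270) = 0.13°
∠(j0.635 + 3590) = arctan(0.635/3590) = 0.01°
∠(j0.635 + 0.76) = arctan(0.635/0.76) = 39.88°
∠(j0.635 + 2.1) = arctan(0.635/2.1) = 16.82°
∠(j0.635 + 126) = arctan(0.635/126) = 0.29°
∠(j0.635 + 295) = arctan(0.635/295) = 0.12°
∠H(j0.635) = 0.13° + 0.01° − (39.88° + 16.82° + 0.29° + 0.12°) = -56.97°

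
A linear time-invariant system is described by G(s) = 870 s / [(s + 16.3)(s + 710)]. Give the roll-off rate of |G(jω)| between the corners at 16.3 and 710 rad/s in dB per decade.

In this band the factors already past their corner are: 1 differentiator zero, pole at 16.3; net slope = 0 dB/decade.

0 dB/decade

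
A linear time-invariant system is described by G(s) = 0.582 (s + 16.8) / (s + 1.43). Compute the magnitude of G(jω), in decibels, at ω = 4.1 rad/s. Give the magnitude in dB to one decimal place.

7.3 dB

|j4.1 + 16.8| = √(4.1² + 16.8²) = 17.29
|j4.1 + 1.43| = √(4.1² + 1.43²) = 4.342
|G(j4.1)| = 0.582 × 17.29 / 4.342 = 2.3178
20 log₁₀(2.3178) = 7.30 dB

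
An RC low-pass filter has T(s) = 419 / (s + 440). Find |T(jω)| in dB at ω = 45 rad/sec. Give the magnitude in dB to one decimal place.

-0.5 dB

|j45 + 440| = √(45² + 440²) = 442.3
|T(j45)| = 419 / 442.3 = 0.94733
20 log₁₀(0.94733) = -0.47 dB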